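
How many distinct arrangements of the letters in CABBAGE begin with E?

180

Fix E in the first position and arrange the remaining 6 letters.
Those 6 letters have A appearing twice and B appearing twice, giving (6)!/(2!·2!) = 180.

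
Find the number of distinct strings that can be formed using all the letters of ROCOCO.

60

Letter multiplicities in ROCOCO: C×2, O×3, R×1.
So there are 6! / (3!·2!) = 60 distinguishable arrangements.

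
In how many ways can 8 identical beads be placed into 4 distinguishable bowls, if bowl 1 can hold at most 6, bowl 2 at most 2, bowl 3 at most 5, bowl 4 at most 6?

Without the upper bounds there are C(11,3) = 165 ways to split 8 among 4 bowls.
Subtract solutions that violate a single cap (substitute x_i' = x_i − (cap_i+1)): x_1 ≥ 7 gives C(4,3) = 4; x_2 ≥ 3 gives C(8,3) = 56; x_3 ≥ 6 gives C(5,3) = 10; x_4 ≥ 7 gives C(4,3) = 4. Together 74.
No two caps can be exceeded simultaneously, so the pair terms are all 0.
By inclusion–exclusion the count is 165 − 74 + 0 = 91.

91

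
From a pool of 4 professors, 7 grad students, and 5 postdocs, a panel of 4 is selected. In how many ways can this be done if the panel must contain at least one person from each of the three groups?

910

Total 4-person selections from all 16: C(16,4) = 1820.
Subtract selections that omit an entire group: no professors → C(12,4) = 495; no grad students → C(9,4) = 126; no postdocs → C(11,4) = 330.
Add back selections omitting two groups (i.e. drawn from a single group): C(4,4) + C(7,4) + C(5,4) = 41.
By inclusion–exclusion: 1820 − 951 + 41 = 910.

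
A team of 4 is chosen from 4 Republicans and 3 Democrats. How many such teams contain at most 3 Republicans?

34

Split by how many Republicans are chosen (0 through 3).
Sum: C(4,0)·C(3,4) + C(4,1)·C(3,3) + C(4,2)·C(3,2) + C(4,3)·C(3,1) = 0 + 4 + 18 + 12 = 34.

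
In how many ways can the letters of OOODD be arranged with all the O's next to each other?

Treat the 3 copies of O as a single block. The multiset to arrange is then {OOO, D, D}, 3 items in all.
That gives (3)!/(2!) = 3 arrangements.

3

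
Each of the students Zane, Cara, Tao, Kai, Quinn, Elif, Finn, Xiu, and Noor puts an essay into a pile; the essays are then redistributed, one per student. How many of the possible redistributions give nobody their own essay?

Let Aᵢ be the assignments in which student i gets their own essay. We want the size of the complement of A₁∪…∪A_9.
By inclusion–exclusion this is Σ_{j=0}^{9} (−1)^j C(9,j)·(9−j)!.
Computing: 362880 − 362880 + 181440 − 60480 + 15120 − 3024 + 504 − 72 + 9 − 1 = 133496.

133496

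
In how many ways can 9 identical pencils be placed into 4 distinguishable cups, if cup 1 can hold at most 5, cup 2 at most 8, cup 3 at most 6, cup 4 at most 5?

169

By stars and bars, unrestricted non-negative solutions to x_1+…+x_4 = 9 number C(9+3,3) = 220.
Subtract solutions that violate a single cap (substitute x_i' = x_i − (cap_i+1)): x_1 ≥ 6 gives C(6,3) = 20; x_2 ≥ 9 gives C(3,3) = 1; x_3 ≥ 7 gives C(5,3) = 10; x_4 ≥ 6 gives C(6,3) = 20. Together 51.
No two caps can be exceeded simultaneously, so the pair terms are all 0.
By inclusion–exclusion the count is 220 − 51 + 0 = 169.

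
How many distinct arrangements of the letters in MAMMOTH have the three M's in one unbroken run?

120

Treat the 3 copies of M as a single block. The multiset to arrange is then {MMM, A, H, O, T}, 5 items in all.
All 5 items are distinct, so there are (5)! = 120 arrangements.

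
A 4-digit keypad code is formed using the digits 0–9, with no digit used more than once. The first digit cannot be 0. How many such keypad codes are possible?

4536

The first digit has 10−1 = 9 choices (anything except 0).
The remaining 3 digits are filled from the other 9 symbols without repetition: 9 × 8 × 7 = 504.
Total: 9 × 504 = 4536.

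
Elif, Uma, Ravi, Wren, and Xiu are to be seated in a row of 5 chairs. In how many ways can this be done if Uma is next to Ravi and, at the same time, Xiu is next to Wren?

24

Treat {Uma,Ravi} as one block (2 orders) and {Xiu,Wren} as another (2 orders).
That leaves 3 units to arrange: 2 × 2 × 3! = 4 × 6 = 24.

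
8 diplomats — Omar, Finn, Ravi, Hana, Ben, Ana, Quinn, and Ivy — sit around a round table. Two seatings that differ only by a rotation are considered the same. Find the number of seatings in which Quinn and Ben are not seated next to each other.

All circular seatings of 8 people number (7)! = 5040.
Those with Quinn next to Ben: fuse the pair into one unit and seat 7 units around a circle — 2·(6)! = 1440.
Subtracting, 5040 − 1440 = 3600.

3600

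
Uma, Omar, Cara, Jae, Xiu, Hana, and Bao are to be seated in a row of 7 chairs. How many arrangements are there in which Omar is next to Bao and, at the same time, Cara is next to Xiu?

480

Treat {Omar,Bao} as one block (2 orders) and {Cara,Xiu} as another (2 orders).
That leaves 5 units to arrange: 2 × 2 × 5! = 4 × 120 = 480.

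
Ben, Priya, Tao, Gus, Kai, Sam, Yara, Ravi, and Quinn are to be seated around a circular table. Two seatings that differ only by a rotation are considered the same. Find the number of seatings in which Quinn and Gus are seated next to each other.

Glue Quinn and Gus into a block (2 internal orders). Seating 8 units around a circle gives (7)! arrangements.
So 2 × (7)! = 2 × 5040 = 10080.

10080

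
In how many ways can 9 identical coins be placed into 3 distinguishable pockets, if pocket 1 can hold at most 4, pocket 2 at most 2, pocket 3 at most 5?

6

Ignoring the caps, the number of non-negative solutions to x_1+…+x_3 = 9 is C(11,2) = 55.
Subtract solutions that violate a single cap (substitute x_i' = x_i − (cap_i+1)): x_1 ≥ 5 gives C(6,2) = 15; x_2 ≥ 3 gives C(8,2) = 28; x_3 ≥ 6 gives C(5,2) = 10. Together 53.
Add back pairs where two caps are both exceeded: 3 + 0 + 1 = 4.
By inclusion–exclusion the count is 55 − 53 + 4 = 6.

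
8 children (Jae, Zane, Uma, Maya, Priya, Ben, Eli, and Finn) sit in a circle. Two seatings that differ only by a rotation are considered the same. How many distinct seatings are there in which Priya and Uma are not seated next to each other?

3600

Without the restriction there are (7)! = 5040 seatings.
Seatings with Priya beside Uma: treat them as a block with 2 internal orders, giving 2 × (6)! = 1440.
Subtracting, 5040 − 1440 = 3600.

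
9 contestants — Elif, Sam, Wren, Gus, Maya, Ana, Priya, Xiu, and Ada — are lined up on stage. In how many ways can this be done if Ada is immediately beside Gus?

Glue Ada and Gus into one block (2 internal orders), leaving 8 units to arrange in a row.
That gives 2 × 8! = 2 × 40320 = 80640.

80640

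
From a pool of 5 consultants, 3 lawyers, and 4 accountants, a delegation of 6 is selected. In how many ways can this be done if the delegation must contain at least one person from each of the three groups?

805

Total 6-person selections from all 12: C(12,6) = 924.
Selections missing a whole group: no consultants → C(7,6) = 7; no lawyers → C(9,6) = 84; no accountants → C(8,6) = 28.
Add back selections omitting two groups (i.e. drawn from a single group): C(5,6) + C(3,6) + C(4,6) = 0.
By inclusion–exclusion: 924 − 119 + 0 = 805.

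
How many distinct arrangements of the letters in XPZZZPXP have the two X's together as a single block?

140

Treat the 2 copies of X as a single block. The multiset to arrange is then {XX, P, P, P, Z, Z, Z}, 7 items in all.
That gives (7)!/(3!·3!) = 140 arrangements.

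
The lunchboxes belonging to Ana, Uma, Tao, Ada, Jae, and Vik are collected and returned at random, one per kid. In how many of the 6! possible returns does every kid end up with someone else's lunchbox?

Let Aᵢ be the assignments in which kid i gets their own lunchbox. We want the size of the complement of A₁∪…∪A_6.
By inclusion–exclusion this is Σ_{j=0}^{6} (−1)^j C(6,j)·(6−j)!.
Computing: 720 − 720 + 360 − 120 + 30 − 6 + 1 = 265.

265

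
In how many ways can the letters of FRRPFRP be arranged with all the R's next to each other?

30

Treat the 3 copies of R as a single block. The multiset to arrange is then {RRR, F, F, P, P}, 5 items in all.
That gives (5)!/(2!·2!) = 30 arrangements.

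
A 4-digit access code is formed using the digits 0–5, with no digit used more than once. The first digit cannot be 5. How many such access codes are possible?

The first digit has 6−1 = 5 choices (anything except 5).
The remaining 3 digits are filled from the other 5 symbols without repetition: 5 × 4 × 3 = 60.
Total: 5 × 60 = 300.

300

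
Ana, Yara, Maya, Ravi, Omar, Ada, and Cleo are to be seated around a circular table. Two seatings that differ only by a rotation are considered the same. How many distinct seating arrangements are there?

Seat Ana anywhere (absorbing the rotational symmetry), then permute the other 6: (6)! = 720.

720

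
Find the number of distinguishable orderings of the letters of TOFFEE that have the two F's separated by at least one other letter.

120

Total arrangements of TOFFEE: 6!/(2!·2!) = 180.
If the two F's are adjacent, glue them into one block, leaving 5 items to arrange: (5)!/(2!) = 60 ways.
Subtracting, 180 − 60 = 120 arrangements keep the F's apart.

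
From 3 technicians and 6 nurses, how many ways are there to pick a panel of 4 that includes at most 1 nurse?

6

Split by how many nurses are chosen (0 through 1).
Sum: C(6,0)·C(3,4) + C(6,1)·C(3,3) = 0 + 6 = 6.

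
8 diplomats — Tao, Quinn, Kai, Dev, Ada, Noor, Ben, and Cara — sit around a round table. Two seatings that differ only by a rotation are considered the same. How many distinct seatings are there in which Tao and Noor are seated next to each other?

1440

Treat {Tao, Noor} as one unit (2 internal orders) and seat the resulting 7 units around the table: (6)! circular arrangements.
So 2 × (6)! = 2 × 720 = 1440.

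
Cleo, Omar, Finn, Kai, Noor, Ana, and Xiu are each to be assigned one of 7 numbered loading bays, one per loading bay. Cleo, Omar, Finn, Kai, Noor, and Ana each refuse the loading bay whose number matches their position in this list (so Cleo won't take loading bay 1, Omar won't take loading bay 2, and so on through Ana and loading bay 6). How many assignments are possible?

Let Aᵢ (for 1 ≤ i ≤ 6) be the placements that put person i in their forbidden loading bay. Any j of these fix j positions, leaving (7−j)! ways to fill the rest, and there are C(6,j) ways to pick which j.
By inclusion–exclusion, the number of valid placements is Σ_{j=0}^{6} (−1)^j C(6,j)·(7−j)!.
Computing: 5040 − 4320 + 1800 − 480 + 90 − 12 + 1 = 2119.

2119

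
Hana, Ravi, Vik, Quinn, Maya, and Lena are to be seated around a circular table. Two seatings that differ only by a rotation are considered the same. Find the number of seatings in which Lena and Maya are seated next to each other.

48

Glue Lena and Maya into a block (2 internal orders). Seating 5 units around a circle gives (4)! arrangements.
So 2 × (4)! = 2 × 24 = 48.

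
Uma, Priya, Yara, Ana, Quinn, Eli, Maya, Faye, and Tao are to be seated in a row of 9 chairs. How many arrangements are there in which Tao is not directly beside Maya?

Of the 9! = 362880 arrangements, those with Tao and Maya adjacent number 2 × 8! = 80640 (treat the pair as a block with 2 internal orders).
So 362880 − 80640 = 282240 arrangements keep them apart.

282240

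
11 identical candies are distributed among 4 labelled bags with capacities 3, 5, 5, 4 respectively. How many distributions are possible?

68

Ignoring the caps, the number of non-negative solutions to x_1+…+x_4 = 11 is C(14,3) = 364.
Subtract solutions that violate a single cap (substitute x_i' = x_i − (cap_i+1)): x_1 ≥ 4 gives C(10,3) = 120; x_2 ≥ 6 gives C(8,3) = 56; x_3 ≥ 6 gives C(8,3) = 56; x_4 ≥ 5 gives C(9,3) = 84. Together 316.
Add back pairs where two caps are both exceeded: 4 + 4 + 10 + 0 + 1 + 1 = 20.
By inclusion–exclusion the count is 364 − 316 + 20 = 68.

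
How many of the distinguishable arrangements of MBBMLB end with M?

Fix M in the last position and arrange the remaining 5 letters.
Those 5 letters have B appearing 3 times, giving (5)!/(3!) = 20.

20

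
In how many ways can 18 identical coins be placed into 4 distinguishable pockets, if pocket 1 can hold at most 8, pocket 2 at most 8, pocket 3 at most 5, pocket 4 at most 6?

Ignoring the caps, the number of non-negative solutions to x_1+…+x_4 = 18 is C(21,3) = 1330.
Subtract solutions that violate a single cap (substitute x_i' = x_i − (cap_i+1)): x_1 ≥ 9 gives C(12,3) = 220; x_2 ≥ 9 gives C(12,3) = 220; x_3 ≥ 6 gives C(15,3) = 455; x_4 ≥ 7 gives C(14,3) = 364. Together 1259.
Add back pairs where two caps are both exceeded: 1 + 20 + 10 + 20 + 10 + 56 = 117.
By inclusion–exclusion the count is 1330 − 1259 + 117 = 188.

188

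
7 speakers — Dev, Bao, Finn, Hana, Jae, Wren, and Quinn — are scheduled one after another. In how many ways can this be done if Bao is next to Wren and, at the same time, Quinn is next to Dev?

Treat {Bao,Wren} as one block (2 orders) and {Quinn,Dev} as another (2 orders).
That leaves 5 units to arrange: 2 × 2 × 5! = 4 × 120 = 480.

480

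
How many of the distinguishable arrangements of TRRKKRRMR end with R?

840

With the last slot taken by R, it remains to arrange the other 8 letters (TRKKRRMR).
Those 8 letters have K appearing twice and R appearing 4 times, giving (8)!/(4!·2!) = 840.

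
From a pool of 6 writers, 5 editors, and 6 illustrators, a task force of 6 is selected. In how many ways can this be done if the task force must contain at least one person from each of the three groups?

With no constraint there are C(17,6) = 12376 possible selections.
Selections missing a whole group: no writers → C(11,6) = 462; no editors → C(12,6) = 924; no illustrators → C(11,6) = 462.
Add back selections omitting two groups (i.e. drawn from a single group): C(6,6) + C(5,6) + C(6,6) = 2.
By inclusion–exclusion: 12376 − 1848 + 2 = 10530.

10530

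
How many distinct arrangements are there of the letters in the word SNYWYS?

The 6 letters of SNYWYS have repeats: S appearing twice and Y appearing twice.
So there are 6! / (2!·2!) = 180 distinguishable arrangements.

180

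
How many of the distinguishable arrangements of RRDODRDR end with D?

With the last slot taken by D, it remains to arrange the other 7 letters (RRODRDR).
Those 7 letters have D appearing twice and R appearing 4 times, giving (7)!/(4!·2!) = 105.

105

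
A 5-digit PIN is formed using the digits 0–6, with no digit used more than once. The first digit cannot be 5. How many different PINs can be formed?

The first digit has 7−1 = 6 choices (anything except 5).
The remaining 4 digits are filled from the other 6 symbols without repetition: 6 × 5 × 4 × 3 = 360.
Total: 6 × 360 = 2160.

2160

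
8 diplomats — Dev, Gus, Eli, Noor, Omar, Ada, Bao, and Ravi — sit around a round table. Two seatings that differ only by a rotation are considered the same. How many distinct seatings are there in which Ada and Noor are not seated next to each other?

3600

Without the restriction there are (7)! = 5040 seatings.
Those with Ada next to Noor: fuse the pair into one unit and seat 7 units around a circle — 2·(6)! = 1440.
Subtracting, 5040 − 1440 = 3600.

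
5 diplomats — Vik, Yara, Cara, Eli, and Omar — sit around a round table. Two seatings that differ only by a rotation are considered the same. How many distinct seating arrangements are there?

24

Seat Vik anywhere (absorbing the rotational symmetry), then permute the other 4: (4)! = 24.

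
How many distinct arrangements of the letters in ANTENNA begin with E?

With the first slot taken by E, it remains to arrange the other 6 letters (ANTNNA).
Those 6 letters have A appearing twice and N appearing 3 times, giving (6)!/(3!·2!) = 60.

60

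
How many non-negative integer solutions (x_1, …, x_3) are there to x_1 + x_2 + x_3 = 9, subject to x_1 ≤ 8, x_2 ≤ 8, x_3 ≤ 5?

Ignoring the caps, the number of non-negative solutions to x_1+…+x_3 = 9 is C(11,2) = 55.
Subtract solutions that violate a single cap (substitute x_i' = x_i − (cap_i+1)): x_1 ≥ 9 gives C(2,2) = 1; x_2 ≥ 9 gives C(2,2) = 1; x_3 ≥ 6 gives C(5,2) = 10. Together 12.
No two caps can be exceeded simultaneously, so the pair terms are all 0.
By inclusion–exclusion the count is 55 − 12 + 0 = 43.

43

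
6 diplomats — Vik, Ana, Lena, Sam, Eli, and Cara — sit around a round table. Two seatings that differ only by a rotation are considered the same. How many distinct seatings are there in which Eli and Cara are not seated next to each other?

Without the restriction there are (5)! = 120 seatings.
Seatings with Eli beside Cara: treat them as a block with 2 internal orders, giving 2 × (4)! = 48.
Subtracting, 120 − 48 = 72.

72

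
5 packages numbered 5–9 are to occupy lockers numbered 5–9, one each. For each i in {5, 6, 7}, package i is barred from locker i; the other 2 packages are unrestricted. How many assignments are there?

Let Aᵢ (for i ∈ {5, 6, 7}) be the placements that put package i in its forbidden locker. Any j of these fix j positions, leaving (5−j)! ways to fill the rest, and there are C(3,j) ways to pick which j.
By inclusion–exclusion, the number of valid placements is Σ_{j=0}^{3} (−1)^j C(3,j)·(5−j)!.
Computing: 120 − 72 + 18 − 2 = 64.

64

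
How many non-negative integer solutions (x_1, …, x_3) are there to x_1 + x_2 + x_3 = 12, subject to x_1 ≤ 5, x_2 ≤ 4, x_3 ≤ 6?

Without the upper bounds there are C(14,2) = 91 ways to split 12 among 3 variables.
Subtract solutions that violate a single cap (substitute x_i' = x_i − (cap_i+1)): x_1 ≥ 6 gives C(8,2) = 28; x_2 ≥ 5 gives C(9,2) = 36; x_3 ≥ 7 gives C(7,2) = 21. Together 85.
Add back pairs where two caps are both exceeded: 3 + 0 + 1 = 4.
By inclusion–exclusion the count is 91 − 85 + 4 = 10.

10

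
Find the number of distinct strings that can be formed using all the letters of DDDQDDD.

7

DDDQDDD has 7 letters with D appearing 6 times.
Dividing 7! = 5040 by 6! = 720 for the repeated letters gives 7.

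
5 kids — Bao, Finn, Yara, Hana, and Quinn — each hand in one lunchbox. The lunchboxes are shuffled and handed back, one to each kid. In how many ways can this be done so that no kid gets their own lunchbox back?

Count assignments avoiding every fixed point. For any j of the 5 kids fixed to their own lunchbox, the other 5−j can be arranged in (5−j)! ways.
By inclusion–exclusion this is Σ_{j=0}^{5} (−1)^j C(5,j)·(5−j)!.
Computing: 120 − 120 + 60 − 20 + 5 − 1 = 44.

44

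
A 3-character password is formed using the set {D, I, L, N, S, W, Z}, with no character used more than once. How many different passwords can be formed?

With no repetition, fill the 3 characters in order: 7 choices, then 6, down to 5.
7 × 6 × 5 = 210.

210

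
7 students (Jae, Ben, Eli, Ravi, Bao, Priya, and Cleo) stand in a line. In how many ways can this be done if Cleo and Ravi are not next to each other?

Of the 7! = 5040 arrangements, those with Cleo and Ravi adjacent number 2 × 6! = 1440 (treat the pair as a block with 2 internal orders).
So 5040 − 1440 = 3600 arrangements keep them apart.

3600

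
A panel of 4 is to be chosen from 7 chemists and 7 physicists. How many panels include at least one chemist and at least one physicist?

With no constraint there are C(14,4) = 1001 possible selections.
Subtract selections that omit an entire group: no chemists → C(7,4) = 35; no physicists → C(7,4) = 35.
Both groups omitted at once is impossible, so 1001 − 70 = 931.

931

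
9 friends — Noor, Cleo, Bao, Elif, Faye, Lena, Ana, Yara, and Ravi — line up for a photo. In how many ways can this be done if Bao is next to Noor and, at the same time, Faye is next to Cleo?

20160

Treat {Bao,Noor} as one block (2 orders) and {Faye,Cleo} as another (2 orders).
That leaves 7 units to arrange: 2 × 2 × 7! = 4 × 5040 = 20160.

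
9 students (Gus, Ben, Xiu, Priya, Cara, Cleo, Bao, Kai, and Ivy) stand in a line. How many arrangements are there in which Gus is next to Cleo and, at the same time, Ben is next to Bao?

20160

Treat {Gus,Cleo} as one block (2 orders) and {Ben,Bao} as another (2 orders).
That leaves 7 units to arrange: 2 × 2 × 7! = 4 × 5040 = 20160.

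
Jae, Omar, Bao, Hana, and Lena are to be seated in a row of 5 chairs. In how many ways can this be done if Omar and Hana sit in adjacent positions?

48

Place the 3 others and the Omar-Hana pair as 4 objects in a line; the pair has 2 internal arrangements.
That gives 2 × 4! = 2 × 24 = 48.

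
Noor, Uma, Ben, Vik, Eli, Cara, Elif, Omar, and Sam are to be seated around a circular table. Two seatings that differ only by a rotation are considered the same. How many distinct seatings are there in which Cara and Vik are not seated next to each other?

30240

Without the restriction there are (8)! = 40320 seatings.
Seatings with Cara beside Vik: treat them as a block with 2 internal orders, giving 2 × (7)! = 10080.
Subtracting, 40320 − 10080 = 30240.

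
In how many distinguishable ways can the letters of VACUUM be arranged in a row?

360

The 6 letters of VACUUM have repeats: U appearing twice.
So there are 6! / (2!) = 360 distinguishable arrangements.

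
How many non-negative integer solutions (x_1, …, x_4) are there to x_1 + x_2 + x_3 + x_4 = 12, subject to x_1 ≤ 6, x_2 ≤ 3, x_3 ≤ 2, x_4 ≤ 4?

Without the upper bounds there are C(15,3) = 455 ways to split 12 among 4 variables.
Subtract solutions that violate a single cap (substitute x_i' = x_i − (cap_i+1)): x_1 ≥ 7 gives C(8,3) = 56; x_2 ≥ 4 gives C(11,3) = 165; x_3 ≥ 3 gives C(12,3) = 220; x_4 ≥ 5 gives C(10,3) = 120. Together 561.
Add back pairs where two caps are both exceeded: 4 + 10 + 1 + 56 + 20 + 35 = 126.
Subtract triples: 0 + 0 + 0 + 1 = 1.
By inclusion–exclusion the count is 455 − 561 + 126 − 1 = 19.

19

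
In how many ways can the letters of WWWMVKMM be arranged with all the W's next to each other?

Treat the 3 copies of W as a single block. The multiset to arrange is then {WWW, K, M, M, M, V}, 6 items in all.
That gives (6)!/(3!) = 120 arrangements.

120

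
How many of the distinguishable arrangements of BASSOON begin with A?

Fix A in the first position and arrange the remaining 6 letters.
Those 6 letters have O appearing twice and S appearing twice, giving (6)!/(2!·2!) = 180.

180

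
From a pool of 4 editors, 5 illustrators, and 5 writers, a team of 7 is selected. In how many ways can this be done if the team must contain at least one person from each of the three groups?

Total 7-person selections from all 14: C(14,7) = 3432.
Subtract selections that omit an entire group: no editors → C(10,7) = 120; no illustrators → C(9,7) = 36; no writers → C(9,7) = 36.
Add back selections omitting two groups (i.e. drawn from a single group): C(4,7) + C(5,7) + C(5,7) = 0.
By inclusion–exclusion: 3432 − 192 + 0 = 3240.

3240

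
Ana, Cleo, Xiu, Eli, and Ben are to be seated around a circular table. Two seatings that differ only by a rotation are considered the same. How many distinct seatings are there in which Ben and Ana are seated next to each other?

Glue Ben and Ana into a block (2 internal orders). Seating 4 units around a circle gives (3)! arrangements.
So 2 × (3)! = 2 × 6 = 12.

12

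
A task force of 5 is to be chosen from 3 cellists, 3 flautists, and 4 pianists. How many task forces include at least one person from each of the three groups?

204

With no constraint there are C(10,5) = 252 possible selections.
Subtract selections that omit an entire group: no cellists → C(7,5) = 21; no flautists → C(7,5) = 21; no pianists → C(6,5) = 6.
Add back selections omitting two groups (i.e. drawn from a single group): C(3,5) + C(3,5) + C(4,5) = 0.
By inclusion–exclusion: 252 − 48 + 0 = 204.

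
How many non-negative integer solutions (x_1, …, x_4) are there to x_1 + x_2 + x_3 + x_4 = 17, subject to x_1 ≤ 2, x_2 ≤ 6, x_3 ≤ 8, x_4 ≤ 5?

31

By stars and bars, unrestricted non-negative solutions to x_1+…+x_4 = 17 number C(17+3,3) = 1140.
Subtract solutions that violate a single cap (substitute x_i' = x_i − (cap_i+1)): x_1 ≥ 3 gives C(17,3) = 680; x_2 ≥ 7 gives C(13,3) = 286; x_3 ≥ 9 gives C(11,3) = 165; x_4 ≥ 6 gives C(14,3) = 364. Together 1495.
Add back pairs where two caps are both exceeded: 120 + 56 + 165 + 4 + 35 + 10 = 390.
Subtract triples: 0 + 4 + 0 + 0 = 4.
By inclusion–exclusion the count is 1140 − 1495 + 390 − 4 = 31.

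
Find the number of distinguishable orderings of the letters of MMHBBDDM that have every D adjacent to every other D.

420

Treat the 2 copies of D as a single block. The multiset to arrange is then {DD, B, B, H, M, M, M}, 7 items in all.
That gives (7)!/(3!·2!) = 420 arrangements.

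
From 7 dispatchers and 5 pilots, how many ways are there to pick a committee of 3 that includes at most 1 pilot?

140

Split by how many pilots are chosen (0 through 1).
Sum: C(5,0)·C(7,3) + C(5,1)·C(7,2) = 35 + 105 = 140.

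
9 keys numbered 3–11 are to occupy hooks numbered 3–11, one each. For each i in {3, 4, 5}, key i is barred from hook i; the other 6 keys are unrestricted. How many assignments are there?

Let Aᵢ (for i ∈ {3, 4, 5}) be the placements that put key i in its forbidden hook. Any j of these fix j positions, leaving (9−j)! ways to fill the rest, and there are C(3,j) ways to pick which j.
By inclusion–exclusion, the number of valid placements is Σ_{j=0}^{3} (−1)^j C(3,j)·(9−j)!.
Computing: 362880 − 120960 + 15120 − 720 = 256320.

256320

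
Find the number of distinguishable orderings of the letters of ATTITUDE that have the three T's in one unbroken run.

720

Treat the 3 copies of T as a single block. The multiset to arrange is then {TTT, A, D, E, I, U}, 6 items in all.
All 6 items are distinct, so there are (6)! = 720 arrangements.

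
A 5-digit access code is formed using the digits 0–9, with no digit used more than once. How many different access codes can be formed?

30240

This is a permutation of 5 out of 10: P(10,5) = 10!/5!.
That product is 10 × 9 × 8 × 7 × 6 = 30240.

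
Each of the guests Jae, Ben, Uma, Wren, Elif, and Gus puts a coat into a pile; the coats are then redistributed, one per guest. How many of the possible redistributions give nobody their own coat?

265

This is the derangement count D_6: permutations of 6 items with no fixed point.
By inclusion–exclusion this is Σ_{j=0}^{6} (−1)^j C(6,j)·(6−j)!.
Computing: 720 − 720 + 360 − 120 + 30 − 6 + 1 = 265.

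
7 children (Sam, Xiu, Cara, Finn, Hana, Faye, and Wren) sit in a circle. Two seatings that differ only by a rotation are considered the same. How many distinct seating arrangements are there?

720

Around a circle, 7 distinct people have 7!/7 = (6)! = 720 rotationally distinct seatings.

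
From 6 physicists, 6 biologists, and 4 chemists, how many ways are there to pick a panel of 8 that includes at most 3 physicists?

Split by how many physicists are chosen (0 through 3).
Sum: C(6,0)·C(10,8) + C(6,1)·C(10,7) + C(6,2)·C(10,6) + C(6,3)·C(10,5) = 45 + 720 + 3150 + 5040 = 8955.

8955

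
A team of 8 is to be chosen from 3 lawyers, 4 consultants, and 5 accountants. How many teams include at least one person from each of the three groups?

485

Unrestricted: C(12,8) = 495 ways to pick any 8 of the 12.
Selections missing a whole group: no lawyers → C(9,8) = 9; no consultants → C(8,8) = 1; no accountants → C(7,8) = 0.
Add back selections omitting two groups (i.e. drawn from a single group): C(3,8) + C(4,8) + C(5,8) = 0.
By inclusion–exclusion: 495 − 10 + 0 = 485.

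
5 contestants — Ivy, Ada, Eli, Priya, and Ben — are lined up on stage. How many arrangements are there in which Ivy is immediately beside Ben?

Treat {Ivy, Ben} as a single unit. There are 4 units to order, and the pair itself can be ordered 2 ways.
So the count is 2·(4)! = 48.

48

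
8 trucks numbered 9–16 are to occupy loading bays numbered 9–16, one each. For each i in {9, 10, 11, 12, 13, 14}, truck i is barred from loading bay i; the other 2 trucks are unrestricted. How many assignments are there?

Let Aᵢ (for 9 ≤ i ≤ 14) be the placements that put truck i in its forbidden loading bay. Any j of these fix j positions, leaving (8−j)! ways to fill the rest, and there are C(6,j) ways to pick which j.
By inclusion–exclusion, the number of valid placements is Σ_{j=0}^{6} (−1)^j C(6,j)·(8−j)!.
Computing: 40320 − 30240 + 10800 − 2400 + 360 − 36 + 2 = 18806.

18806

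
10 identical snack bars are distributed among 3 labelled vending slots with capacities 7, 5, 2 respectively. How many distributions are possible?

12

By stars and bars, unrestricted non-negative solutions to x_1+…+x_3 = 10 number C(10+2,2) = 66.
Subtract solutions that violate a single cap (substitute x_i' = x_i − (cap_i+1)): x_1 ≥ 8 gives C(4,2) = 6; x_2 ≥ 6 gives C(6,2) = 15; x_3 ≥ 3 gives C(9,2) = 36. Together 57.
Add back pairs where two caps are both exceeded: 0 + 0 + 3 = 3.
By inclusion–exclusion the count is 66 − 57 + 3 = 12.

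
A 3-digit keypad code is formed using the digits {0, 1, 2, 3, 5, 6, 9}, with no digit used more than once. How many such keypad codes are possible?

210

This is a permutation of 3 out of 7: P(7,3) = 7!/4!.
7 × 6 × 5 = 210.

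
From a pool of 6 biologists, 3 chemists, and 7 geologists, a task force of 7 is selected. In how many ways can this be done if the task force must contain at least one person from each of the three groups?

Unrestricted: C(16,7) = 11440 ways to pick any 7 of the 16.
Subtract selections that omit an entire group: no biologists → C(10,7) = 120; no chemists → C(13,7) = 1716; no geologists → C(9,7) = 36.
Add back selections omitting two groups (i.e. drawn from a single group): C(6,7) + C(3,7) + C(7,7) = 1.
By inclusion–exclusion: 11440 − 1872 + 1 = 9569.

9569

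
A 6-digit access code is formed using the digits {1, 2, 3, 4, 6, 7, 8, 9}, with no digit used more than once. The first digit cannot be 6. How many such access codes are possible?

17640

The first digit has 8−1 = 7 choices (anything except 6).
The remaining 5 digits are filled from the other 7 symbols without repetition: 7 × 6 × 5 × 4 × 3 = 2520.
Total: 7 × 2520 = 17640.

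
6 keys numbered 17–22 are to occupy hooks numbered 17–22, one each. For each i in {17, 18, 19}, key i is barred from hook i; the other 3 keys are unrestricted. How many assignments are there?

426

Let Aᵢ (for i ∈ {17, 18, 19}) be the placements that put key i in its forbidden hook. Any j of these fix j positions, leaving (6−j)! ways to fill the rest, and there are C(3,j) ways to pick which j.
By inclusion–exclusion, the number of valid placements is Σ_{j=0}^{3} (−1)^j C(3,j)·(6−j)!.
Computing: 720 − 360 + 72 − 6 = 426.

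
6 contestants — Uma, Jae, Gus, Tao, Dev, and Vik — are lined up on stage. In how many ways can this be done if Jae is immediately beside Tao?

Treat {Jae, Tao} as a single unit. There are 5 units to order, and the pair itself can be ordered 2 ways.
So the count is 2·(5)! = 240.

240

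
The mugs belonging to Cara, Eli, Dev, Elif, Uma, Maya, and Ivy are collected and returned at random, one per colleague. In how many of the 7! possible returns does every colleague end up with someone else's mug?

1854

Let Aᵢ be the assignments in which colleague i gets their own mug. We want the size of the complement of A₁∪…∪A_7.
By inclusion–exclusion this is Σ_{j=0}^{7} (−1)^j C(7,j)·(7−j)!.
Computing: 5040 − 5040 + 2520 − 840 + 210 − 42 + 7 − 1 = 1854.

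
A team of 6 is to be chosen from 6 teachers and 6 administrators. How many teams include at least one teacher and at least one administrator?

Total 6-person selections from all 12: C(12,6) = 924.
Selections missing a whole group: no teachers → C(6,6) = 1; no administrators → C(6,6) = 1.
Both groups omitted at once is impossible, so 924 − 2 = 922.

922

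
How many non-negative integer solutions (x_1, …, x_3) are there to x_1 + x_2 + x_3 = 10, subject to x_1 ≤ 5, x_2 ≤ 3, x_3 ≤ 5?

10

Ignoring the caps, the number of non-negative solutions to x_1+…+x_3 = 10 is C(12,2) = 66.
Subtract solutions that violate a single cap (substitute x_i' = x_i − (cap_i+1)): x_1 ≥ 6 gives C(6,2) = 15; x_2 ≥ 4 gives C(8,2) = 28; x_3 ≥ 6 gives C(6,2) = 15. Together 58.
Add back pairs where two caps are both exceeded: 1 + 0 + 1 = 2.
By inclusion–exclusion the count is 66 − 58 + 2 = 10.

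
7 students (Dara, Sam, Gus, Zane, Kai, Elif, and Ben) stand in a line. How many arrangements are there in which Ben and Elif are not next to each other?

3600

Of the 7! = 5040 arrangements, those with Ben and Elif adjacent number 2 × 6! = 1440 (treat the pair as a block with 2 internal orders).
So 5040 − 1440 = 3600 arrangements keep them apart.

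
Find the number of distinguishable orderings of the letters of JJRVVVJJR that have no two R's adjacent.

There are 9!/(4!·3!·2!) = 1260 arrangements of JJRVVVJJR in total.
Arrangements with the R's together: treat RR as one letter, giving (8)!/(4!·3!) = 280.
Hence 1260 − 280 = 980.

980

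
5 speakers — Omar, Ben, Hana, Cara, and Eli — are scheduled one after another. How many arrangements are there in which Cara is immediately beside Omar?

48

Place the 3 others and the Cara-Omar pair as 4 objects in a line; the pair has 2 internal arrangements.
So the count is 2·(4)! = 48.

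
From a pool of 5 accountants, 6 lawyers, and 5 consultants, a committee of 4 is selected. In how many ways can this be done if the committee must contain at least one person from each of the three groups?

Total 4-person selections from all 16: C(16,4) = 1820.
Subtract selections that omit an entire group: no accountants → C(11,4) = 330; no lawyers → C(10,4) = 210; no consultants → C(11,4) = 330.
Add back selections omitting two groups (i.e. drawn from a single group): C(5,4) + C(6,4) + C(5,4) = 25.
By inclusion–exclusion: 1820 − 870 + 25 = 975.

975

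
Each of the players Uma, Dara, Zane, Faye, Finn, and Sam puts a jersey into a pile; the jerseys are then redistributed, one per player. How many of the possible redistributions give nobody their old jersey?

265

Let Aᵢ be the assignments in which player i gets their old jersey. We want the size of the complement of A₁∪…∪A_6.
By inclusion–exclusion this is Σ_{j=0}^{6} (−1)^j C(6,j)·(6−j)!.
Computing: 720 − 720 + 360 − 120 + 30 − 6 + 1 = 265.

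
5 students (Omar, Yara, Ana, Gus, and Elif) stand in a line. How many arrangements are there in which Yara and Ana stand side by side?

48

Glue Yara and Ana into one block (2 internal orders), leaving 4 units to arrange in a row.
That gives 2 × 4! = 2 × 24 = 48.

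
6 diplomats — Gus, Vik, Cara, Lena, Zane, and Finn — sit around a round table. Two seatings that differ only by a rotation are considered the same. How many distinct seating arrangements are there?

Fix one person's seat to break rotational symmetry; the remaining 5 people can be arranged in (5)! = 120 ways.

120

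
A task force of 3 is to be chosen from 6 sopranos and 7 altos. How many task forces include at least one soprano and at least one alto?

Total 3-person selections from all 13: C(13,3) = 286.
Subtract selections that omit an entire group: no sopranos → C(7,3) = 35; no altos → C(6,3) = 20.
Both groups omitted at once is impossible, so 286 − 55 = 231.

231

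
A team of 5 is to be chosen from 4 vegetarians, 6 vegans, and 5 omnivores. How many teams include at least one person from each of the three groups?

2170

Unrestricted: C(15,5) = 3003 ways to pick any 5 of the 15.
Selections missing a whole group: no vegetarians → C(11,5) = 462; no vegans → C(9,5) = 126; no omnivores → C(10,5) = 252.
Add back selections omitting two groups (i.e. drawn from a single group): C(4,5) + C(6,5) + C(5,5) = 7.
By inclusion–exclusion: 3003 − 840 + 7 = 2170.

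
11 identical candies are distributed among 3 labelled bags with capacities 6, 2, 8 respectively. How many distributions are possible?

15

Ignoring the caps, the number of non-negative solutions to x_1+…+x_3 = 11 is C(13,2) = 78.
Subtract solutions that violate a single cap (substitute x_i' = x_i − (cap_i+1)): x_1 ≥ 7 gives C(6,2) = 15; x_2 ≥ 3 gives C(10,2) = 45; x_3 ≥ 9 gives C(4,2) = 6. Together 66.
Add back pairs where two caps are both exceeded: 3 + 0 + 0 = 3.
By inclusion–exclusion the count is 78 − 66 + 3 = 15.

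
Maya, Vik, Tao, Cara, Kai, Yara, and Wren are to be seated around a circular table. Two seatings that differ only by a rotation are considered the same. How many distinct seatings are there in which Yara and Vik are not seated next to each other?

480

All circular seatings of 7 people number (6)! = 720.
Seatings with Yara beside Vik: treat them as a block with 2 internal orders, giving 2 × (5)! = 240.
Subtracting, 720 − 240 = 480.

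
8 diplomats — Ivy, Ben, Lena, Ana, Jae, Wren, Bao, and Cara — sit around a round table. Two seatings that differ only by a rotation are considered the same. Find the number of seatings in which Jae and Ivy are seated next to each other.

Glue Jae and Ivy into a block (2 internal orders). Seating 7 units around a circle gives (6)! arrangements.
So 2 × (6)! = 2 × 720 = 1440.

1440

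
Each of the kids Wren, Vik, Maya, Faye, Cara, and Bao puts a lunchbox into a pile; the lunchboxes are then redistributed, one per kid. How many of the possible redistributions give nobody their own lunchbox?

265

Let Aᵢ be the assignments in which kid i gets their own lunchbox. We want the size of the complement of A₁∪…∪A_6.
By inclusion–exclusion this is Σ_{j=0}^{6} (−1)^j C(6,j)·(6−j)!.
Computing: 720 − 720 + 360 − 120 + 30 − 6 + 1 = 265.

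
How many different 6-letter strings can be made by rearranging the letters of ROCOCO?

Letter multiplicities in ROCOCO: C×2, O×3, R×1.
The number of distinct arrangements is 6!/(3!·2!) = 720/12 = 60.

60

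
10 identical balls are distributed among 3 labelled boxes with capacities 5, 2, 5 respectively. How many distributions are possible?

6

Ignoring the caps, the number of non-negative solutions to x_1+…+x_3 = 10 is C(12,2) = 66.
Subtract solutions that violate a single cap (substitute x_i' = x_i − (cap_i+1)): x_1 ≥ 6 gives C(6,2) = 15; x_2 ≥ 3 gives C(9,2) = 36; x_3 ≥ 6 gives C(6,2) = 15. Together 66.
Add back pairs where two caps are both exceeded: 3 + 0 + 3 = 6.
By inclusion–exclusion the count is 66 − 66 + 6 = 6.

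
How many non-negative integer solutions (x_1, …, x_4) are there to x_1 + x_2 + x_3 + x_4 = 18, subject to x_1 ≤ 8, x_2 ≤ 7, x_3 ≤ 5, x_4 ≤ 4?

79

Ignoring the caps, the number of non-negative solutions to x_1+…+x_4 = 18 is C(21,3) = 1330.
Subtract solutions that violate a single cap (substitute x_i' = x_i − (cap_i+1)): x_1 ≥ 9 gives C(12,3) = 220; x_2 ≥ 8 gives C(13,3) = 286; x_3 ≥ 6 gives C(15,3) = 455; x_4 ≥ 5 gives C(16,3) = 560. Together 1521.
Add back pairs where two caps are both exceeded: 4 + 20 + 35 + 35 + 56 + 120 = 270.
By inclusion–exclusion the count is 1330 − 1521 + 270 = 79.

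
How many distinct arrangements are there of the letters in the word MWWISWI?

420

MWWISWI has 7 letters with I appearing twice and W appearing 3 times.
Dividing 7! = 5040 by 3!·2! = 12 for the repeated letters gives 420.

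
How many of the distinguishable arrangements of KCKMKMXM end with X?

140

With the last slot taken by X, it remains to arrange the other 7 letters (KCKMKMM).
Those 7 letters have K appearing 3 times and M appearing 3 times, giving (7)!/(3!·3!) = 140.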